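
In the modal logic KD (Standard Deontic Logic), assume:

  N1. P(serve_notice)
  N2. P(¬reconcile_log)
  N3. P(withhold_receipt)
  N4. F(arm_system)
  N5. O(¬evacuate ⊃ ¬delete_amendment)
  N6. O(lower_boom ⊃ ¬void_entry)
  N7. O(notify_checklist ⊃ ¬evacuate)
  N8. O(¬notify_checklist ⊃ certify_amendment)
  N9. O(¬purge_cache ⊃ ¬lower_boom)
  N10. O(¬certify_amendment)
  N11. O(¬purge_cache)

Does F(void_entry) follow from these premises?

Premise 6 is O(lower_boom ⊃ ¬void_entry), but O(lower_boom) is not derivable from the premises, so it does not yield O(¬void_entry).
No other premise forces O(¬void_entry). An ideal world satisfying every premise can still have void_entry true, so F(void_entry) is not derivable.

No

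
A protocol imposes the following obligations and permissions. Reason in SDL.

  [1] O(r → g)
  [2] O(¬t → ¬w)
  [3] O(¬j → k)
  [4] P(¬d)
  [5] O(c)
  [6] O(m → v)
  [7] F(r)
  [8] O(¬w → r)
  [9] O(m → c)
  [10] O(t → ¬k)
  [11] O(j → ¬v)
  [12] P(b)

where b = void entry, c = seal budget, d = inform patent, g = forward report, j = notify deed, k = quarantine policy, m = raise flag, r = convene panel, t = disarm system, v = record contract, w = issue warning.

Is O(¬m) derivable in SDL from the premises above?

Yes

Premise 7 is F(r), i.e. O(¬r).
Premise 8, O(¬w → r), contraposes to O(¬r → w); with O(¬r) we get O(w).
The contrapositive of premise 2 (O(¬t → ¬w)) is O(w → t), and O(w) is already established, so O(t).
Applying K to premise 10 (O(t → ¬k)) and O(t) yields O(¬k).
Premise 3 is O(¬j → k); contrapositively O(¬k → j). Since O(¬k) holds, K gives O(j).
From O(j) and premise 11, O(j → ¬v), we obtain O(¬v).
The contrapositive of premise 6 (O(m → v)) is O(¬v → ¬m), and O(¬v) is already established, so O(¬m).
Premises 1, 4, 5, 9, 12 do not contribute to this derivation.
So O(¬m) follows.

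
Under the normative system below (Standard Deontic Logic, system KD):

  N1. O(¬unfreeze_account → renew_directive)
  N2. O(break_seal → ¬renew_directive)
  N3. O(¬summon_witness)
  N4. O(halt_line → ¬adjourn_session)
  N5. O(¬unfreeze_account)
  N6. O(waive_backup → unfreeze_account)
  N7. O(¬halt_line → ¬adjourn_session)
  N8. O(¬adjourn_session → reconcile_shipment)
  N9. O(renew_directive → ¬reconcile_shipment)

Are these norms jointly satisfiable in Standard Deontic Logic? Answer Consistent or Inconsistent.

Premises 4 and 7 cover both cases: O(halt_line → ¬adjourn_session) and O(¬halt_line → ¬adjourn_session). Since halt_line ∨ ¬halt_line is a tautology, O(¬adjourn_session) follows.
Premise 8 is O(¬adjourn_session → reconcile_shipment); since O(¬adjourn_session), deontic closure gives O(reconcile_shipment).
Premise 9 is O(renew_directive → ¬reconcile_shipment); contrapositively O(reconcile_shipment → ¬renew_directive). Since O(reconcile_shipment) holds, K gives O(¬renew_directive).
The contrapositive of premise 1 (O(¬unfreeze_account → renew_directive)) is O(¬renew_directive → unfreeze_account), and O(¬renew_directive) is already established, so O(unfreeze_account).
But premise 5 directly asserts O(¬unfreeze_account).
We now have both O(unfreeze_account) and O(¬unfreeze_account) — unfreeze_account is simultaneously obligatory and forbidden, violating the D-axiom.

Inconsistent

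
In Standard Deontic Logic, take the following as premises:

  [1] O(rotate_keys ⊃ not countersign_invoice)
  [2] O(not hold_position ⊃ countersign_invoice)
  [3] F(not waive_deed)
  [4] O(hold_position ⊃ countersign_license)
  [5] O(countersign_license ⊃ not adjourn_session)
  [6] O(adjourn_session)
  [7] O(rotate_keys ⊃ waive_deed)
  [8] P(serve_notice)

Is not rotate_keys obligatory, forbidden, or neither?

Obligatory

Premise 6 states O(adjourn_session) outright.
Premise 5 is O(countersign_license ⊃ not adjourn_session); contrapositively O(adjourn_session ⊃ not countersign_license). Since O(adjourn_session) holds, K gives O(not countersign_license).
Premise 4 is O(hold_position ⊃ countersign_license); contrapositively O(not countersign_license ⊃ not hold_position). Since O(not countersign_license) holds, K gives O(not hold_position).
Applying K to premise 2 (O(not hold_position ⊃ countersign_invoice)) and O(not hold_position) yields O(countersign_invoice).
The contrapositive of premise 1 (O(rotate_keys ⊃ not countersign_invoice)) is O(countersign_invoice ⊃ not rotate_keys), and O(countersign_invoice) is already established, so O(not rotate_keys).
Premises 3, 7, 8 do not contribute to this derivation.
Hence not rotate_keys is obligatory.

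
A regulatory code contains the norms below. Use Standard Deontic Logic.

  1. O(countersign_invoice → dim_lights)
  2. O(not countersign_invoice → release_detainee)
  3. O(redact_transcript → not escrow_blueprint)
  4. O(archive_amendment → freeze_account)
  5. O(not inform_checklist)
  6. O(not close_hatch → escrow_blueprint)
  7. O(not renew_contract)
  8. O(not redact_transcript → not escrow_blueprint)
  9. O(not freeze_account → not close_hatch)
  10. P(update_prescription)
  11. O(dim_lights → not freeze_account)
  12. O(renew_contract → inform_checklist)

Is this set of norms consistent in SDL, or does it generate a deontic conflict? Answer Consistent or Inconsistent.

Consistent

Premise 12 is O(renew_contract → inform_checklist), but O(renew_contract) is not derivable from the premises, so it does not yield O(inform_checklist).
So O(inform_checklist) is not derivable, and the apparent clash with O(not inform_checklist) does not arise.
A world satisfying every obligation exists (e.g. archive_amendment=false, close_hatch=true, countersign_invoice=false, dim_lights=false, escrow_blueprint=false, freeze_account=true, inform_checklist=false, redact_transcript=false, release_detainee=true, renew_contract=false, update_prescription=false); no atom is both obligatory and forbidden, so the set is consistent.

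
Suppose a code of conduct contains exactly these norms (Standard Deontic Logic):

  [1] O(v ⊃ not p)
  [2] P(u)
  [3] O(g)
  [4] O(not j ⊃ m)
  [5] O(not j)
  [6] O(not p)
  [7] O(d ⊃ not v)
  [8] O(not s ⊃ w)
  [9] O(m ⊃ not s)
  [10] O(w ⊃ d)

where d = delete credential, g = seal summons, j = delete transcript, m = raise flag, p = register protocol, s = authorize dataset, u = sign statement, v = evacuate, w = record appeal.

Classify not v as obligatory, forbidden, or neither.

From premise 5 we have O(not j).
From O(not j) and premise 4, O(not j ⊃ m), we obtain O(m).
From O(m) and premise 9, O(m ⊃ not s), we obtain O(not s).
Premise 8 is O(not s ⊃ w); since O(not s), deontic closure gives O(w).
From O(w) and premise 10, O(w ⊃ d), we obtain O(d).
From O(d) and premise 7, O(d ⊃ not v), we obtain O(not v).
Premises 1, 2, 3, 6 do not contribute to this derivation.
Hence not v is obligatory.

Obligatory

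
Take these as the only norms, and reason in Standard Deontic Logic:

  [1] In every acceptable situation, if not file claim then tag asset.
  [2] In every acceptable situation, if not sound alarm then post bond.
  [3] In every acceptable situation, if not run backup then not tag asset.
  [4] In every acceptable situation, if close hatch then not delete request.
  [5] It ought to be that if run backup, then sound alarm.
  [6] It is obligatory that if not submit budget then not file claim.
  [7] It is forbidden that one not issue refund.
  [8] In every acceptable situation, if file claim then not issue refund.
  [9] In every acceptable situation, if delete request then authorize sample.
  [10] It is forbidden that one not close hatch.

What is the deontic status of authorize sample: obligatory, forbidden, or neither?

Neither

Premise 9 is O(delete_request → authorize_sample), but O(delete_request) is not derivable from the premises, so it does not yield O(authorize_sample).
No premise or chain of K-axiom applications forces O(authorize_sample), and none forces O(¬authorize_sample). So authorize_sample is neither obligatory nor forbidden under these norms.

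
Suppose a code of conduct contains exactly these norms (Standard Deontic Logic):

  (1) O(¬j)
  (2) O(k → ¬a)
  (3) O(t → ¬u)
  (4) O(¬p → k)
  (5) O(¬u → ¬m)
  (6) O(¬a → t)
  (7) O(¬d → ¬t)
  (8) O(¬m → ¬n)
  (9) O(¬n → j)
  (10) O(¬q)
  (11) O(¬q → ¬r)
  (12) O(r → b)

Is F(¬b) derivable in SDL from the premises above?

No

Premise 12 is O(r → b), but O(r) is not derivable from the premises, so it does not yield O(b).
No other premise forces O(b). An ideal world satisfying every premise can still have ¬b true, so F(¬b) is not derivable.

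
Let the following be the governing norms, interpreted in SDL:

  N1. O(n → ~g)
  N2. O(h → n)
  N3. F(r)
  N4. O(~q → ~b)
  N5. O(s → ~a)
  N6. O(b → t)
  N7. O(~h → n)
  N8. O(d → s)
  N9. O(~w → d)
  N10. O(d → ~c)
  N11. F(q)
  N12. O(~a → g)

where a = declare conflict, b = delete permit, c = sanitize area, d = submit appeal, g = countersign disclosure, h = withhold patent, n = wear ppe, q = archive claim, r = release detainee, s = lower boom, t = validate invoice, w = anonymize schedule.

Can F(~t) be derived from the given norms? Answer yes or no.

No

Premise 6 is O(b → t), but O(b) is not derivable from the premises, so it does not yield O(t).
No other premise forces O(t). An ideal world satisfying every premise can still have ~t true, so F(~t) is not derivable.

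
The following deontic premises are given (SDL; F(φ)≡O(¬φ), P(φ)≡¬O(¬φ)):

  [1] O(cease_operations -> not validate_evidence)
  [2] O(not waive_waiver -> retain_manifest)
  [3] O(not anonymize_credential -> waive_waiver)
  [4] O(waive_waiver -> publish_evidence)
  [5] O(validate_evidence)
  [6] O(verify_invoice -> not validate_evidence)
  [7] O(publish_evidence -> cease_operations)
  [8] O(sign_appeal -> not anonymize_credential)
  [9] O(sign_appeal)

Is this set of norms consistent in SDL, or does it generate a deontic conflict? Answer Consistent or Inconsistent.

From premise 9 we have O(sign_appeal).
From O(sign_appeal) and premise 8, O(sign_appeal -> not anonymize_credential), we obtain O(not anonymize_credential).
From O(not anonymize_credential) and premise 3, O(not anonymize_credential -> waive_waiver), we obtain O(waive_waiver).
Premise 4 is O(waive_waiver -> publish_evidence); since O(waive_waiver), deontic closure gives O(publish_evidence).
From O(publish_evidence) and premise 7, O(publish_evidence -> cease_operations), we obtain O(cease_operations).
Premise 1 is O(cease_operations -> not validate_evidence); since O(cease_operations), deontic closure gives O(not validate_evidence).
However, premise 5 gives O(validate_evidence).
We now have both O(not validate_evidence) and O(validate_evidence) — validate_evidence is simultaneously obligatory and forbidden, violating the D-axiom.

Inconsistent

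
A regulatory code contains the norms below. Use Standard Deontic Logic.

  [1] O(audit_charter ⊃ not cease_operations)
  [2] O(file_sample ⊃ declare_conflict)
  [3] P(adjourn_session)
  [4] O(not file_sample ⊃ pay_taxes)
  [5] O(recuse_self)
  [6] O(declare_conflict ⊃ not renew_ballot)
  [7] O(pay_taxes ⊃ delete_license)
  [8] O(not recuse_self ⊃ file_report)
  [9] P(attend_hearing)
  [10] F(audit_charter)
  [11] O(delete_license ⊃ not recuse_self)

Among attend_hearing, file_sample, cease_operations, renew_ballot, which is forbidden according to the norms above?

renew_ballot

Premise 5 states O(recuse_self) outright.
The contrapositive of premise 11 (O(delete_license ⊃ not recuse_self)) is O(recuse_self ⊃ not delete_license), and O(recuse_self) is already established, so O(not delete_license).
The contrapositive of premise 7 (O(pay_taxes ⊃ delete_license)) is O(not delete_license ⊃ not pay_taxes), and O(not delete_license) is already established, so O(not pay_taxes).
The contrapositive of premise 4 (O(not file_sample ⊃ pay_taxes)) is O(not pay_taxes ⊃ file_sample), and O(not pay_taxes) is already established, so O(file_sample).
Premise 2 is O(file_sample ⊃ declare_conflict); since O(file_sample), deontic closure gives O(declare_conflict).
Applying K to premise 6 (O(declare_conflict ⊃ not renew_ballot)) and O(declare_conflict) yields O(not renew_ballot).
So O(not renew_ballot) holds, i.e. renew_ballot is forbidden. None of the other listed options is forbidden under the premises.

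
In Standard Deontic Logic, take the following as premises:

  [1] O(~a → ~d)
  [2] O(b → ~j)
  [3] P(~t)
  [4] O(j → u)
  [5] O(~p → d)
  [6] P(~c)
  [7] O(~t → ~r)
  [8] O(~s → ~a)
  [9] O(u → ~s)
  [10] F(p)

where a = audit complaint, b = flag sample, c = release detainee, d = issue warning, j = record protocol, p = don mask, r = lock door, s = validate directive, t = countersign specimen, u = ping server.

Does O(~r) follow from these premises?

Premise 7 is O(~t → ~r), but O(~t) is not derivable from the premises (the permission P(~t) asserts only ~O(t), not O(~t)), so it does not yield O(~r).
No other premise forces O(~r). An ideal world satisfying every premise can still have ~r false, so O(~r) is not derivable.

No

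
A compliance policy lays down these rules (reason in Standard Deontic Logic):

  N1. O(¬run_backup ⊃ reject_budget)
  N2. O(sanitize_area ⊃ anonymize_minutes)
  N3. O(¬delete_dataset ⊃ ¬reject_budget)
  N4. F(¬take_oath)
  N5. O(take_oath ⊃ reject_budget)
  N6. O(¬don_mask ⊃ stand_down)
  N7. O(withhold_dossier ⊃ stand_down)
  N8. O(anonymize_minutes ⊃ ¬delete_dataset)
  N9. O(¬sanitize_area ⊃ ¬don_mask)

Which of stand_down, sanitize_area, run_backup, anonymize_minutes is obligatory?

stand_down

F(¬take_oath) at premise 4 means O(take_oath).
With premise 5, O(take_oath ⊃ reject_budget), the K-axiom yields O(reject_budget).
The contrapositive of premise 3 (O(¬delete_dataset ⊃ ¬reject_budget)) is O(reject_budget ⊃ delete_dataset), and O(reject_budget) is already established, so O(delete_dataset).
Premise 8, O(anonymize_minutes ⊃ ¬delete_dataset), contraposes to O(delete_dataset ⊃ ¬anonymize_minutes); with O(delete_dataset) we get O(¬anonymize_minutes).
Premise 2, O(sanitize_area ⊃ anonymize_minutes), contraposes to O(¬anonymize_minutes ⊃ ¬sanitize_area); with O(¬anonymize_minutes) we get O(¬sanitize_area).
From O(¬sanitize_area) and premise 9, O(¬sanitize_area ⊃ ¬don_mask), we obtain O(¬don_mask).
With premise 6, O(¬don_mask ⊃ stand_down), the K-axiom yields O(stand_down).
So O(stand_down) holds — stand_down is obligatory. None of the other listed options is made obligatory by any chain of premises.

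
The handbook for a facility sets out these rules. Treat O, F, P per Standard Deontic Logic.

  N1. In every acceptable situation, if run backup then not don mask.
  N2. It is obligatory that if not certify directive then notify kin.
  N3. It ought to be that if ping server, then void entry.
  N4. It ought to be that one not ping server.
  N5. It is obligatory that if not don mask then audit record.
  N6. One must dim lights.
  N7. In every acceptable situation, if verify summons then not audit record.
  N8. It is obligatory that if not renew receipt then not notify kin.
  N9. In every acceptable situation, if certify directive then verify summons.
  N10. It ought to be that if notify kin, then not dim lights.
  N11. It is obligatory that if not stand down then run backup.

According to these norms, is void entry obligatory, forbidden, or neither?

Neither

Premise 3 is O(ping_server → void_entry), but O(ping_server) is not derivable from the premises, so it does not yield O(void_entry).
No premise or chain of K-axiom applications forces O(void_entry), and none forces O(¬void_entry). So void_entry is neither obligatory nor forbidden under these norms.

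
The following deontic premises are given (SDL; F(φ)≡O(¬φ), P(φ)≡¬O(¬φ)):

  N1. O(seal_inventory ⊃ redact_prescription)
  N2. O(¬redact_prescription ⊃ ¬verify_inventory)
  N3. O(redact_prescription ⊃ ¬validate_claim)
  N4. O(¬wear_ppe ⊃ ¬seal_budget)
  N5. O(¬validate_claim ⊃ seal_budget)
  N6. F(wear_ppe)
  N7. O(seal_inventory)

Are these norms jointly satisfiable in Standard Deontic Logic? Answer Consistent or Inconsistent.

Inconsistent

Premise 7 states O(seal_inventory) outright.
From O(seal_inventory) and premise 1, O(seal_inventory ⊃ redact_prescription), we obtain O(redact_prescription).
With premise 3, O(redact_prescription ⊃ ¬validate_claim), the K-axiom yields O(¬validate_claim).
Premise 5 is O(¬validate_claim ⊃ seal_budget); since O(¬validate_claim), deontic closure gives O(seal_budget).
Premise 4, O(¬wear_ppe ⊃ ¬seal_budget), contraposes to O(seal_budget ⊃ wear_ppe); with O(seal_budget) we get O(wear_ppe).
Yet premise 6 is F(wear_ppe), i.e. O(¬wear_ppe).
We now have both O(wear_ppe) and O(¬wear_ppe) — wear_ppe is simultaneously obligatory and forbidden, violating the D-axiom.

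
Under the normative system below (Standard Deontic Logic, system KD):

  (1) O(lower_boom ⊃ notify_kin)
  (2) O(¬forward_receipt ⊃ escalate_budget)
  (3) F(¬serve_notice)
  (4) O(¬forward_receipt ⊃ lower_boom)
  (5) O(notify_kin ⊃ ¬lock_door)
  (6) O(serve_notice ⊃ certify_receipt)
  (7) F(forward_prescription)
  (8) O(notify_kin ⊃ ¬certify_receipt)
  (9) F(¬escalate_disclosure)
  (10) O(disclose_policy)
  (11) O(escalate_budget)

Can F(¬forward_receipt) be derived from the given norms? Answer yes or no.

Yes

Premise 3, F(¬serve_notice), is equivalent to O(serve_notice).
With premise 6, O(serve_notice ⊃ certify_receipt), the K-axiom yields O(certify_receipt).
Premise 8 is O(notify_kin ⊃ ¬certify_receipt); contrapositively O(certify_receipt ⊃ ¬notify_kin). Since O(certify_receipt) holds, K gives O(¬notify_kin).
Premise 1 is O(lower_boom ⊃ notify_kin); contrapositively O(¬notify_kin ⊃ ¬lower_boom). Since O(¬notify_kin) holds, K gives O(¬lower_boom).
Premise 4 is O(¬forward_receipt ⊃ lower_boom); contrapositively O(¬lower_boom ⊃ forward_receipt). Since O(¬lower_boom) holds, K gives O(forward_receipt).
Premises 2, 5, 7, 9, 10, 11 do not contribute to this derivation.
So O(forward_receipt) holds, i.e. F(¬forward_receipt). The claim follows.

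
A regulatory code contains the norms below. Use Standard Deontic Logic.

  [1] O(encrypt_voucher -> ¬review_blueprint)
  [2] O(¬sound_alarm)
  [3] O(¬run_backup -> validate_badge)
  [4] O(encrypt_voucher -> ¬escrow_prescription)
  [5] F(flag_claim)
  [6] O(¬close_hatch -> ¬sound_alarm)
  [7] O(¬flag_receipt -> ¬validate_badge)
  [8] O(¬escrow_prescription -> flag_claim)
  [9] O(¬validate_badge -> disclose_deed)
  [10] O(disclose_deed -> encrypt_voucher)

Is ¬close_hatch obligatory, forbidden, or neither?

Premise 6 is O(¬close_hatch -> ¬sound_alarm); even if O(¬sound_alarm) held, inferring O(¬close_hatch) would be affirming the consequent — invalid.
No premise or chain of K-axiom applications forces O(¬close_hatch), and none forces O(close_hatch). So ¬close_hatch is neither obligatory nor forbidden under these norms.

Neither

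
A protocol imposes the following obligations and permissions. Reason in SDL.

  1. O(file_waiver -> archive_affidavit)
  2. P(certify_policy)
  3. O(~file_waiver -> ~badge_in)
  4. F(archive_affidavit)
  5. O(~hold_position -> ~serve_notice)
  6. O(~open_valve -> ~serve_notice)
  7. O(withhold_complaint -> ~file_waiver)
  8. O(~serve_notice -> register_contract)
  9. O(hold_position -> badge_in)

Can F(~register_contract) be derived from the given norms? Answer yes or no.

Premise 4, F(archive_affidavit), is equivalent to O(~archive_affidavit).
Premise 1 is O(file_waiver -> archive_affidavit); contrapositively O(~archive_affidavit -> ~file_waiver). Since O(~archive_affidavit) holds, K gives O(~file_waiver).
Premise 3 is O(~file_waiver -> ~badge_in); since O(~file_waiver), deontic closure gives O(~badge_in).
Premise 9, O(hold_position -> badge_in), contraposes to O(~badge_in -> ~hold_position); with O(~badge_in) we get O(~hold_position).
With premise 5, O(~hold_position -> ~serve_notice), the K-axiom yields O(~serve_notice).
With premise 8, O(~serve_notice -> register_contract), the K-axiom yields O(register_contract).
Premises 2, 6, 7 do not contribute to this derivation.
So O(register_contract) holds, i.e. F(~register_contract). The claim follows.

Yes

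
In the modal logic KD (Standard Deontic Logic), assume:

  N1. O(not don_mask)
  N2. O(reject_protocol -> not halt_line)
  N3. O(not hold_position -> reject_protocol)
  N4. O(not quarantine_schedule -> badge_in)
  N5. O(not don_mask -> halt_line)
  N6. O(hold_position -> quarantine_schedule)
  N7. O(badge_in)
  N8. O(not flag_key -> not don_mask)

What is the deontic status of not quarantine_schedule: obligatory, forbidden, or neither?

From premise 1 we have O(not don_mask).
From O(not don_mask) and premise 5, O(not don_mask -> halt_line), we obtain O(halt_line).
Premise 2 is O(reject_protocol -> not halt_line); contrapositively O(halt_line -> not reject_protocol). Since O(halt_line) holds, K gives O(not reject_protocol).
Premise 3 is O(not hold_position -> reject_protocol); contrapositively O(not reject_protocol -> hold_position). Since O(not reject_protocol) holds, K gives O(hold_position).
Applying K to premise 6 (O(hold_position -> quarantine_schedule)) and O(hold_position) yields O(quarantine_schedule).
Premises 4, 7, 8 do not contribute to this derivation.
Thus O(quarantine_schedule), which is F(not quarantine_schedule): not quarantine_schedule is forbidden.

Forbidden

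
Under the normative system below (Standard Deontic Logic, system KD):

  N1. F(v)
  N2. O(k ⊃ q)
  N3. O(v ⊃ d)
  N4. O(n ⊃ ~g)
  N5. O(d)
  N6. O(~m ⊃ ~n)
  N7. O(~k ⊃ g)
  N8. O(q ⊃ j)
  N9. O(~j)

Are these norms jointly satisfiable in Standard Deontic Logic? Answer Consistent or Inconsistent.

Consistent

Premise 3 is O(v ⊃ d); even if O(d) held, inferring O(v) would be affirming the consequent — invalid.
So O(v) is not derivable, and the apparent clash with O(~v) does not arise.
A world satisfying every obligation exists (e.g. d=true, g=true, j=false, k=false, m=false, n=false, q=false, v=false); no atom is both obligatory and forbidden, so the set is consistent.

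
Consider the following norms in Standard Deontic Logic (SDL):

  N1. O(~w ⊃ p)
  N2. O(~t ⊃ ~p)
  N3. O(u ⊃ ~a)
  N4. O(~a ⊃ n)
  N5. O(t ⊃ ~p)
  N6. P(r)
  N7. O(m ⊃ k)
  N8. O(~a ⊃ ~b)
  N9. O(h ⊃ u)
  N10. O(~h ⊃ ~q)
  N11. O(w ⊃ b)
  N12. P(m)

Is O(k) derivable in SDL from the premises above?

Premise 7 is O(m ⊃ k), but O(m) is not derivable from the premises (the permission P(m) asserts only ~O(~m), not O(m)), so it does not yield O(k).
No other premise forces O(k). An ideal world satisfying every premise can still have k false, so O(k) is not derivable.

No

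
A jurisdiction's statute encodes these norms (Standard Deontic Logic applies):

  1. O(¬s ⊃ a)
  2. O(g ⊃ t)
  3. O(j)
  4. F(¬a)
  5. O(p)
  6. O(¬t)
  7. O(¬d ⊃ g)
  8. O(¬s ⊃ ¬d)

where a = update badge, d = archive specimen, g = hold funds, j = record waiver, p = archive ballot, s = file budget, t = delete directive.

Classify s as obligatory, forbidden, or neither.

From premise 6 we have O(¬t).
The contrapositive of premise 2 (O(g ⊃ t)) is O(¬t ⊃ ¬g), and O(¬t) is already established, so O(¬g).
The contrapositive of premise 7 (O(¬d ⊃ g)) is O(¬g ⊃ d), and O(¬g) is already established, so O(d).
The contrapositive of premise 8 (O(¬s ⊃ ¬d)) is O(d ⊃ s), and O(d) is already established, so O(s).
Premises 1, 3, 4, 5 do not contribute to this derivation.
Hence s is obligatory.

Obligatory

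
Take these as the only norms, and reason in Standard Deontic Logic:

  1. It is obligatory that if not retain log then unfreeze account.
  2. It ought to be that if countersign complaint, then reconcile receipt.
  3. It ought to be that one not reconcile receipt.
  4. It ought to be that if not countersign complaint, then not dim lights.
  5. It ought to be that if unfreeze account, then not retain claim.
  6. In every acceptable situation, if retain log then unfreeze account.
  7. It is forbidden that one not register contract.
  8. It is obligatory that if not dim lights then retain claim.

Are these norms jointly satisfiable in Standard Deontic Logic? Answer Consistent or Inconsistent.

Inconsistent

By case analysis on ¬retain_log: premise 1 gives O(¬retain_log → unfreeze_account) and premise 6 gives O(retain_log → unfreeze_account), so O(unfreeze_account) either way.
Applying K to premise 5 (O(unfreeze_account → ¬retain_claim)) and O(unfreeze_account) yields O(¬retain_claim).
The contrapositive of premise 8 (O(¬dim_lights → retain_claim)) is O(¬retain_claim → dim_lights), and O(¬retain_claim) is already established, so O(dim_lights).
The contrapositive of premise 4 (O(¬countersign_complaint → ¬dim_lights)) is O(dim_lights → countersign_complaint), and O(dim_lights) is already established, so O(countersign_complaint).
From O(countersign_complaint) and premise 2, O(countersign_complaint → reconcile_receipt), we obtain O(reconcile_receipt).
But premise 3 directly asserts O(¬reconcile_receipt).
We now have both O(reconcile_receipt) and O(¬reconcile_receipt) — reconcile_receipt is simultaneously obligatory and forbidden, violating the D-axiom.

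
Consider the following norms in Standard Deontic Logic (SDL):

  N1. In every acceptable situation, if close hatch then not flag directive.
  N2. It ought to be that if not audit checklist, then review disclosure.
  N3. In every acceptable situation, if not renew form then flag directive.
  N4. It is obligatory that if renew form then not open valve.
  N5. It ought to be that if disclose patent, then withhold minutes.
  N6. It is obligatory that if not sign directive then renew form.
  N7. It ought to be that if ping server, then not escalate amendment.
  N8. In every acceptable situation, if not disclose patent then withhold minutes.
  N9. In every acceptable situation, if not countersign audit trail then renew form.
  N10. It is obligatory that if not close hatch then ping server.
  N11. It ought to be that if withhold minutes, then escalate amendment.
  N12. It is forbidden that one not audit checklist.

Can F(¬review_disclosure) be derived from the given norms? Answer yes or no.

No

Premise 2 is O(¬audit_checklist → review_disclosure), but O(¬audit_checklist) is not derivable from the premises, so it does not yield O(review_disclosure).
No other premise forces O(review_disclosure). An ideal world satisfying every premise can still have ¬review_disclosure true, so F(¬review_disclosure) is not derivable.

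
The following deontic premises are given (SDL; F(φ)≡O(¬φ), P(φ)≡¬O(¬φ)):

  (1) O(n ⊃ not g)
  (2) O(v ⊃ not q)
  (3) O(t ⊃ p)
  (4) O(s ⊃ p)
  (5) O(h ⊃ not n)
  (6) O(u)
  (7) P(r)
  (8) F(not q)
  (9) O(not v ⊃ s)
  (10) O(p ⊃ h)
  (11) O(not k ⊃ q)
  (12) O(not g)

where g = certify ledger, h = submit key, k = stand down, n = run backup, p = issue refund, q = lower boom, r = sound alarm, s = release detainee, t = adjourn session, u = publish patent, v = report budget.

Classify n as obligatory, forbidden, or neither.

Forbidden

Premise 8 is F(not q), i.e. O(q).
Premise 2 is O(v ⊃ not q); contrapositively O(q ⊃ not v). Since O(q) holds, K gives O(not v).
Applying K to premise 9 (O(not v ⊃ s)) and O(not v) yields O(s).
With premise 4, O(s ⊃ p), the K-axiom yields O(p).
Premise 10 is O(p ⊃ h); since O(p), deontic closure gives O(h).
With premise 5, O(h ⊃ not n), the K-axiom yields O(not n).
Premises 1, 3, 6, 7, 11, 12 do not contribute to this derivation.
Thus O(not n), which is F(n): n is forbidden.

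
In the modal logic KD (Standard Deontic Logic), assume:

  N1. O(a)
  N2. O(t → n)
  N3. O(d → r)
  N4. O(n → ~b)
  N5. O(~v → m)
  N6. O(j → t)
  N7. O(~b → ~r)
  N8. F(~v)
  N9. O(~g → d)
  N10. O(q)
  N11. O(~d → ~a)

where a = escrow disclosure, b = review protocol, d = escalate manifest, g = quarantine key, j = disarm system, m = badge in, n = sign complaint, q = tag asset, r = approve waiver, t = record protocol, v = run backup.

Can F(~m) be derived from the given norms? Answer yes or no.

Premise 5 is O(~v → m), but O(~v) is not derivable from the premises, so it does not yield O(m).
No other premise forces O(m). An ideal world satisfying every premise can still have ~m true, so F(~m) is not derivable.

No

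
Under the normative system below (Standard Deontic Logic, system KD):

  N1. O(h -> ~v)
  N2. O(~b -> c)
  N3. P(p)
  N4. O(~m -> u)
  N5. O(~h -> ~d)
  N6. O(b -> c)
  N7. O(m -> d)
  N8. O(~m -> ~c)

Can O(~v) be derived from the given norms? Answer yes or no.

Premises 2 and 6 are O(~b -> c) and O(b -> c); every ideal world satisfies ~b or b, so in either case c holds — hence O(c).
The contrapositive of premise 8 (O(~m -> ~c)) is O(c -> m), and O(c) is already established, so O(m).
From O(m) and premise 7, O(m -> d), we obtain O(d).
Premise 5, O(~h -> ~d), contraposes to O(d -> h); with O(d) we get O(h).
Applying K to premise 1 (O(h -> ~v)) and O(h) yields O(~v).
Premises 3, 4 do not contribute to this derivation.
So O(~v) follows.

Yes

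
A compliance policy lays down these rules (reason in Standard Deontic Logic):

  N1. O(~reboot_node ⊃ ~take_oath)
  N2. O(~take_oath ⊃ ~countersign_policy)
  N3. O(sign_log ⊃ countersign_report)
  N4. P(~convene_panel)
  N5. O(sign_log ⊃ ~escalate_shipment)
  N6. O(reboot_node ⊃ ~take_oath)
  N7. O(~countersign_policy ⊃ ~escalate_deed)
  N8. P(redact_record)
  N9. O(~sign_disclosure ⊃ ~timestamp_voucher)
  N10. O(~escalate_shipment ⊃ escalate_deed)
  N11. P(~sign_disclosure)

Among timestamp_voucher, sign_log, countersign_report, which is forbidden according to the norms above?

Premises 6 and 1 are O(reboot_node ⊃ ~take_oath) and O(~reboot_node ⊃ ~take_oath); every ideal world satisfies reboot_node or ~reboot_node, so in either case ~take_oath holds — hence O(~take_oath).
With premise 2, O(~take_oath ⊃ ~countersign_policy), the K-axiom yields O(~countersign_policy).
With premise 7, O(~countersign_policy ⊃ ~escalate_deed), the K-axiom yields O(~escalate_deed).
Premise 10, O(~escalate_shipment ⊃ escalate_deed), contraposes to O(~escalate_deed ⊃ escalate_shipment); with O(~escalate_deed) we get O(escalate_shipment).
Premise 5 is O(sign_log ⊃ ~escalate_shipment); contrapositively O(escalate_shipment ⊃ ~sign_log). Since O(escalate_shipment) holds, K gives O(~sign_log).
So O(~sign_log) holds, i.e. sign_log is forbidden. None of the other listed options is forbidden under the premises.

sign_log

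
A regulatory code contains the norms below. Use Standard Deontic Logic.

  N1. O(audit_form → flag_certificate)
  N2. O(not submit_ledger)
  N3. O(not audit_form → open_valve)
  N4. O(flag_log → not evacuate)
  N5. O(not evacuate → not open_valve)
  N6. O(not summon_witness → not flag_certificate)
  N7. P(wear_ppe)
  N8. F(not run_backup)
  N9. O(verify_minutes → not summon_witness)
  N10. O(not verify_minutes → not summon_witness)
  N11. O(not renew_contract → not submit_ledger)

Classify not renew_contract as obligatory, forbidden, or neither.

Neither

Premise 11 is O(not renew_contract → not submit_ledger); even if O(not submit_ledger) held, inferring O(not renew_contract) would be affirming the consequent — invalid.
No premise or chain of K-axiom applications forces O(not renew_contract), and none forces O(renew_contract). So not renew_contract is neither obligatory nor forbidden under these norms.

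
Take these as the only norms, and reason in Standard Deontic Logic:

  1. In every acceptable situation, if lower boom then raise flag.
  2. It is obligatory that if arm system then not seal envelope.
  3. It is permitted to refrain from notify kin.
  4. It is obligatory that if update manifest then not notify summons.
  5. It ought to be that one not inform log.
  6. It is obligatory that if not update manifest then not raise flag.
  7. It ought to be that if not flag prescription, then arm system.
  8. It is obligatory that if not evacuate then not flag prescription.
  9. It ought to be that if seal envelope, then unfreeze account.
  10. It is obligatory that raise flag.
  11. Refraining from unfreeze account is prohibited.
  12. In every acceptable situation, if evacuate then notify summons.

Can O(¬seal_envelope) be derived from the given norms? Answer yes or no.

Premise 10 gives O(raise_flag).
The contrapositive of premise 6 (O(¬update_manifest → ¬raise_flag)) is O(raise_flag → update_manifest), and O(raise_flag) is already established, so O(update_manifest).
Premise 4 is O(update_manifest → ¬notify_summons); since O(update_manifest), deontic closure gives O(¬notify_summons).
Premise 12, O(evacuate → notify_summons), contraposes to O(¬notify_summons → ¬evacuate); with O(¬notify_summons) we get O(¬evacuate).
Applying K to premise 8 (O(¬evacuate → ¬flag_prescription)) and O(¬evacuate) yields O(¬flag_prescription).
Applying K to premise 7 (O(¬flag_prescription → arm_system)) and O(¬flag_prescription) yields O(arm_system).
From O(arm_system) and premise 2, O(arm_system → ¬seal_envelope), we obtain O(¬seal_envelope).
Premises 1, 3, 5, 9, 11 do not contribute to this derivation.
So O(¬seal_envelope) follows.

Yes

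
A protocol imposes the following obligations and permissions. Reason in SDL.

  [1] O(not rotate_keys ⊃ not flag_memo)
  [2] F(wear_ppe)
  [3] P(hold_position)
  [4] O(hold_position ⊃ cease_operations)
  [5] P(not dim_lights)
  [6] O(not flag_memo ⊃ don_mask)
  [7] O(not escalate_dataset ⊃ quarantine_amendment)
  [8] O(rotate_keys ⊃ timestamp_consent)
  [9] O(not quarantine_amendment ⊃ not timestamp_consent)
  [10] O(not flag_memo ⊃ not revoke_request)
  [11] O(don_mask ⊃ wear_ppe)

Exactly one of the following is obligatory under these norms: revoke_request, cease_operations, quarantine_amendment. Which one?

quarantine_amendment

F(wear_ppe) at premise 2 means O(not wear_ppe).
Premise 11 is O(don_mask ⊃ wear_ppe); contrapositively O(not wear_ppe ⊃ not don_mask). Since O(not wear_ppe) holds, K gives O(not don_mask).
Premise 6, O(not flag_memo ⊃ don_mask), contraposes to O(not don_mask ⊃ flag_memo); with O(not don_mask) we get O(flag_memo).
The contrapositive of premise 1 (O(not rotate_keys ⊃ not flag_memo)) is O(flag_memo ⊃ rotate_keys), and O(flag_memo) is already established, so O(rotate_keys).
With premise 8, O(rotate_keys ⊃ timestamp_consent), the K-axiom yields O(timestamp_consent).
Premise 9 is O(not quarantine_amendment ⊃ not timestamp_consent); contrapositively O(timestamp_consent ⊃ quarantine_amendment). Since O(timestamp_consent) holds, K gives O(quarantine_amendment).
So O(quarantine_amendment) holds — quarantine_amendment is obligatory. None of the other listed options is made obligatory by any chain of premises.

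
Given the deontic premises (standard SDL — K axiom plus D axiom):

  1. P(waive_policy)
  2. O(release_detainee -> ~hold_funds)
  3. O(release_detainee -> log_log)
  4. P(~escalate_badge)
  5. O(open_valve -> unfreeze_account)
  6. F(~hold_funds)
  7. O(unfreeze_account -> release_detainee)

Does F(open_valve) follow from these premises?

Yes

Premise 6, F(~hold_funds), is equivalent to O(hold_funds).
Premise 2, O(release_detainee -> ~hold_funds), contraposes to O(hold_funds -> ~release_detainee); with O(hold_funds) we get O(~release_detainee).
Premise 7 is O(unfreeze_account -> release_detainee); contrapositively O(~release_detainee -> ~unfreeze_account). Since O(~release_detainee) holds, K gives O(~unfreeze_account).
Premise 5, O(open_valve -> unfreeze_account), contraposes to O(~unfreeze_account -> ~open_valve); with O(~unfreeze_account) we get O(~open_valve).
Premises 1, 3, 4 do not contribute to this derivation.
So O(~open_valve) holds, i.e. F(open_valve). The claim follows.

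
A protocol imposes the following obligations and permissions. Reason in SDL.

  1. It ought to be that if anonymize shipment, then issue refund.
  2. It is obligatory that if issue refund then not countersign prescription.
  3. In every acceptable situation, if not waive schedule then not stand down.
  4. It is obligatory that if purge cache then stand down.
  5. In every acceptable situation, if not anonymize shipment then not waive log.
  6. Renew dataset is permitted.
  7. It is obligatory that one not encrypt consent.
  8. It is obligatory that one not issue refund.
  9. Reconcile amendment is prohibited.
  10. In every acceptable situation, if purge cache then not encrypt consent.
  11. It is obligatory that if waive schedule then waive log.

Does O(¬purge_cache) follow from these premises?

From premise 8 we have O(¬issue_refund).
Premise 1, O(anonymize_shipment → issue_refund), contraposes to O(¬issue_refund → ¬anonymize_shipment); with O(¬issue_refund) we get O(¬anonymize_shipment).
Premise 5 is O(¬anonymize_shipment → ¬waive_log); since O(¬anonymize_shipment), deontic closure gives O(¬waive_log).
Premise 11 is O(waive_schedule → waive_log); contrapositively O(¬waive_log → ¬waive_schedule). Since O(¬waive_log) holds, K gives O(¬waive_schedule).
Premise 3 is O(¬waive_schedule → ¬stand_down); since O(¬waive_schedule), deontic closure gives O(¬stand_down).
The contrapositive of premise 4 (O(purge_cache → stand_down)) is O(¬stand_down → ¬purge_cache), and O(¬stand_down) is already established, so O(¬purge_cache).
Premises 2, 6, 7, 9, 10 do not contribute to this derivation.
So O(¬purge_cache) follows.

Yes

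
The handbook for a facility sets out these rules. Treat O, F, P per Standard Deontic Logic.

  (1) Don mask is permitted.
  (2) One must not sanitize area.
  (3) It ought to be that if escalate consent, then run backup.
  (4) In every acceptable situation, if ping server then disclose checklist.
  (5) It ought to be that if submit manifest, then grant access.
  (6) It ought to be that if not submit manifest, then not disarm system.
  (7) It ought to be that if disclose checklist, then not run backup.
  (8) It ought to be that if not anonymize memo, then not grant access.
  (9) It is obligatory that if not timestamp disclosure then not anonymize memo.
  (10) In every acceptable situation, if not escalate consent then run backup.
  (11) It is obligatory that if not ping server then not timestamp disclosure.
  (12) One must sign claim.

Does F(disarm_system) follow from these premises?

By case analysis on escalate_consent: premise 3 gives O(escalate_consent → run_backup) and premise 10 gives O(¬escalate_consent → run_backup), so O(run_backup) either way.
The contrapositive of premise 7 (O(disclose_checklist → ¬run_backup)) is O(run_backup → ¬disclose_checklist), and O(run_backup) is already established, so O(¬disclose_checklist).
Premise 4 is O(ping_server → disclose_checklist); contrapositively O(¬disclose_checklist → ¬ping_server). Since O(¬disclose_checklist) holds, K gives O(¬ping_server).
Premise 11 is O(¬ping_server → ¬timestamp_disclosure); since O(¬ping_server), deontic closure gives O(¬timestamp_disclosure).
From O(¬timestamp_disclosure) and premise 9, O(¬timestamp_disclosure → ¬anonymize_memo), we obtain O(¬anonymize_memo).
Applying K to premise 8 (O(¬anonymize_memo → ¬grant_access)) and O(¬anonymize_memo) yields O(¬grant_access).
Premise 5 is O(submit_manifest → grant_access); contrapositively O(¬grant_access → ¬submit_manifest). Since O(¬grant_access) holds, K gives O(¬submit_manifest).
Applying K to premise 6 (O(¬submit_manifest → ¬disarm_system)) and O(¬submit_manifest) yields O(¬disarm_system).
Premises 1, 2, 12 do not contribute to this derivation.
So O(¬disarm_system) holds, i.e. F(disarm_system). The claim follows.

Yes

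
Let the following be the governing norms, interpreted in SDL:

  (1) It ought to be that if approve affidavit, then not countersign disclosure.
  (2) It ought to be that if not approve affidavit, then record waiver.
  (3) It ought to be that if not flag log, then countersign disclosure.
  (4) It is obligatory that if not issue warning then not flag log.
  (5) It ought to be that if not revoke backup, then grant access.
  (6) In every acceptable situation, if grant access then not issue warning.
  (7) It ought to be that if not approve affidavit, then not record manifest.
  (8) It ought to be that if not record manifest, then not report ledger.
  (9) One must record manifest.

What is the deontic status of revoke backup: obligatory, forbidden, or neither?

Premise 9 states O(record_manifest) outright.
The contrapositive of premise 7 (O(¬approve_affidavit → ¬record_manifest)) is O(record_manifest → approve_affidavit), and O(record_manifest) is already established, so O(approve_affidavit).
Premise 1 is O(approve_affidavit → ¬countersign_disclosure); since O(approve_affidavit), deontic closure gives O(¬countersign_disclosure).
The contrapositive of premise 3 (O(¬flag_log → countersign_disclosure)) is O(¬countersign_disclosure → flag_log), and O(¬countersign_disclosure) is already established, so O(flag_log).
The contrapositive of premise 4 (O(¬issue_warning → ¬flag_log)) is O(flag_log → issue_warning), and O(flag_log) is already established, so O(issue_warning).
Premise 6, O(grant_access → ¬issue_warning), contraposes to O(issue_warning → ¬grant_access); with O(issue_warning) we get O(¬grant_access).
Premise 5 is O(¬revoke_backup → grant_access); contrapositively O(¬grant_access → revoke_backup). Since O(¬grant_access) holds, K gives O(revoke_backup).
Premises 2, 8 do not contribute to this derivation.
Hence revoke_backup is obligatory.

Obligatory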